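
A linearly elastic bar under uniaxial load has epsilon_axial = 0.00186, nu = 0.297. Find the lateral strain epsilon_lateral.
Model: a linearly elastic bar under uniaxial load, so epsilon_lateral = -nu·epsilon_axial.
Substitute:
  epsilon_lateral = -(0.297 × 0.00186)
  epsilon_lateral = -0.0005524
Final answer: epsilon_lateral = -0.0005524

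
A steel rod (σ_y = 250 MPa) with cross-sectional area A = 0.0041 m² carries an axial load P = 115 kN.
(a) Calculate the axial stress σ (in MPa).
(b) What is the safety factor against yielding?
(a) Axial stress σ = P/A. Convert P = 115 kN = 115000 N.
  σ = 115000 / 0.0041 = 2.805 × 10⁷ Pa = 28.05 MPa
(b) Safety factor SF = σ_y/σ = 250 / 28.05 = 8.913
Final answer: (a) σ = 28.05 MPa, (b) SF = 8.913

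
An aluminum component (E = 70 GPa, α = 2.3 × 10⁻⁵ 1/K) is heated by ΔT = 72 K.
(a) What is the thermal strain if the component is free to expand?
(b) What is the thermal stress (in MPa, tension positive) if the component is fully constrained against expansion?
(a) Free thermal strain ε_th = α·ΔT = (2.3 × 10⁻⁵) × 72 = 0.001656
(b) Fully constrained, the expansion is suppressed, so σ = -E·α·ΔT. Convert E = 70 GPa = 7 × 10¹⁰ Pa.
  σ = -(7 × 10¹⁰) × (2.3 × 10⁻⁵) × 72 = -1.159 × 10⁸ Pa = -115.9 MPa (compressive)
Final answer: (a) ε_th = 0.001656, (b) σ = -115.9 MPa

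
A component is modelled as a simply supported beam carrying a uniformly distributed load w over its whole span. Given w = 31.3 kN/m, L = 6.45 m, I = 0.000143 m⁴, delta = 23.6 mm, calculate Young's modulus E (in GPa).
Model: a simply supported beam carrying a uniformly distributed load w over its whole span, so delta = (5·w·L^4) / (384·E·I).
Solve for E: E = (5·w·L^4) / (384·delta·I).
Convert to SI units:
  w = 31.3 kN/m = 31300 N/m
  delta = 23.6 mm = 0.0236 m
Substitute:
  E = (5 × 31300 × 6.45^4) / (384 × 0.0236 × 0.000143)
  E = 2.09 × 10¹¹ Pa
Convert: E = 2.09 × 10¹¹ Pa = 209 GPa
Final answer: E = 209 GPa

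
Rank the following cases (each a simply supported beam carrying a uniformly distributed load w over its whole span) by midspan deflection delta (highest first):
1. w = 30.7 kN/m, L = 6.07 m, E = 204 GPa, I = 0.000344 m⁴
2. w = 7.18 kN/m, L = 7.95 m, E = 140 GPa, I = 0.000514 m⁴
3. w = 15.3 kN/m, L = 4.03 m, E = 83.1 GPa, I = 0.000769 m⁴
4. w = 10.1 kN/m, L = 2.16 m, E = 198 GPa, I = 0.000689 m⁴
Model: a simply supported beam carrying a uniformly distributed load w over its whole span, so delta = (5·w·L^4) / (384·E·I) (SI units).
  Case 1: delta = (5 × 30700 × 6.07^4) / (384 × (2.04 × 10¹¹) × 0.000344) = 0.007733 m = 7.733 mm
  Case 2: delta = (5 × 7180 × 7.95^4) / (384 × (1.4 × 10¹¹) × 0.000514) = 0.00519 m = 5.19 mm
  Case 3: delta = (5 × 15300 × 4.03^4) / (384 × (8.31 × 10¹⁰) × 0.000769) = 0.0008223 m = 0.8223 mm
  Case 4: delta = (5 × 10100 × 2.16^4) / (384 × (1.98 × 10¹¹) × 0.000689) = 2.098 × 10⁻⁵ m = 0.02098 mm
Ordering: 7.733 mm (case 1) > 5.19 mm (case 2) > 0.8223 mm (case 3) > 0.02098 mm (case 4)
Final answer: 1, 2, 3, 4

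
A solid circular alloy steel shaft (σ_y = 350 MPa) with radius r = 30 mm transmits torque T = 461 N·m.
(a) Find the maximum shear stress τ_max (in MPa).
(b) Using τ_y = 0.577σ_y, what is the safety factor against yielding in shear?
(a) For a solid circular shaft, τ_max = T·r/J with J = π·r^4/2, i.e. τ_max = 2·T / (π·r^3). Convert r = 30 mm = 0.03 m.
  τ_max = (2 × 461) / (π × 0.03^3) = 1.087 × 10⁷ Pa = 10.87 MPa
(b) τ_y = 0.577 × 350 = 201.95 MPa
  SF = τ_y/τ_max = 201.95 / 10.87 = 18.58
Final answer: (a) τ_max = 10.87 MPa, (b) SF = 18.58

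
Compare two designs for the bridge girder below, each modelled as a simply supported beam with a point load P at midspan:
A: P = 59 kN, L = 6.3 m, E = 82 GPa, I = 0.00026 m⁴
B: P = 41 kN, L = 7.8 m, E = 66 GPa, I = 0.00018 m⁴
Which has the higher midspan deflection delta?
Model: a simply supported beam with a point load P at midspan, so delta = (P·L^3) / (48·E·I) (SI units).
  A: delta = (59000 × 6.3^3) / (48 × (8.2 × 10¹⁰) × 0.00026) = 0.01442 m = 14.42 mm
  B: delta = (41000 × 7.8^3) / (48 × (6.6 × 10¹⁰) × 0.00018) = 0.03412 m = 34.12 mm
34.12 mm > 14.42 mm, so B is larger.
Final answer: B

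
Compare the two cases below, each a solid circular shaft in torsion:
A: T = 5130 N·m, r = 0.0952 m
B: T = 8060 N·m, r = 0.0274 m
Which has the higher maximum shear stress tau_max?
Model: a solid circular shaft in torsion, so tau_max = (2·T) / (π·r^3) (SI units).
  A: tau_max = (2 × 5130) / (π × 0.0952^3) = 3.785 × 10⁶ Pa = 3.785 MPa
  B: tau_max = (2 × 8060) / (π × 0.0274^3) = 2.494 × 10⁸ Pa = 249.4 MPa
249.4 MPa > 3.785 MPa, so B is larger.
Final answer: B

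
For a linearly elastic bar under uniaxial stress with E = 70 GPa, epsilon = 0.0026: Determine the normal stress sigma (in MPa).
Model: a linearly elastic bar under uniaxial stress, so sigma = E·epsilon.
Convert to SI units:
  E = 70 GPa = 7 × 10¹⁰ Pa
Substitute:
  sigma = (7 × 10¹⁰) × 0.0026
  sigma = 1.82 × 10⁸ Pa
Convert: sigma = 1.82 × 10⁸ Pa = 182 MPa
Final answer: sigma = 182 MPa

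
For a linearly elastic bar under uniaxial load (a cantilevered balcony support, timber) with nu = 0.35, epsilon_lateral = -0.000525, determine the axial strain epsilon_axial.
Model: a linearly elastic bar under uniaxial load, so epsilon_lateral = -nu·epsilon_axial.
Solve for epsilon_axial: epsilon_axial = -epsilon_lateral / nu.
Substitute:
  epsilon_axial = -(-0.000525) / 0.35
  epsilon_axial = 0.0015
Final answer: epsilon_axial = 0.0015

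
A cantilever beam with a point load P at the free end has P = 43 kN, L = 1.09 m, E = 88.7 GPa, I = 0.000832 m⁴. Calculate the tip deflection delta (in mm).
Model: a cantilever beam with a point load P at the free end, so delta = (P·L^3) / (3·E·I).
Convert to SI units:
  P = 43 kN = 43000 N
  E = 88.7 GPa = 8.87 × 10¹⁰ Pa
Substitute:
  delta = (43000 × 1.09^3) / (3 × (8.87 × 10¹⁰) × 0.000832)
  delta = 0.0002515 m
Convert: delta = 0.0002515 m = 0.2515 mm
Final answer: delta = 0.2515 mm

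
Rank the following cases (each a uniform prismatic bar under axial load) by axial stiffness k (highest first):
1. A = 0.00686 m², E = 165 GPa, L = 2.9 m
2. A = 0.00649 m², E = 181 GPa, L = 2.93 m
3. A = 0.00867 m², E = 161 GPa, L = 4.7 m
Model: a uniform prismatic bar under axial load, so k = (A·E) / L (SI units).
  Case 1: k = (0.00686 × (1.65 × 10¹¹)) / 2.9 = 3.903 × 10⁸ N/m = 390.3 MN/m
  Case 2: k = (0.00649 × (1.81 × 10¹¹)) / 2.93 = 4.009 × 10⁸ N/m = 400.9 MN/m
  Case 3: k = (0.00867 × (1.61 × 10¹¹)) / 4.7 = 2.97 × 10⁸ N/m = 297 MN/m
Ordering: 400.9 MN/m (case 2) > 390.3 MN/m (case 1) > 297 MN/m (case 3)
Final answer: 2, 1, 3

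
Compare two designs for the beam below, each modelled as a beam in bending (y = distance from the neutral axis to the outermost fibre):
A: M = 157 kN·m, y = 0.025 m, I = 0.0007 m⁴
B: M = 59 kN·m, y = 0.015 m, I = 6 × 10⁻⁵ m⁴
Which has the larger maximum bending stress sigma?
Model: a beam in bending (y = distance from the neutral axis to the outermost fibre), so sigma = (M·y) / I (SI units).
  A: sigma = (157000 × 0.025) / 0.0007 = 5.607 × 10⁶ Pa = 5.607 MPa
  B: sigma = (59000 × 0.015) / (6 × 10⁻⁵) = 1.475 × 10⁷ Pa = 14.75 MPa
14.75 MPa > 5.607 MPa, so B is larger.
Final answer: B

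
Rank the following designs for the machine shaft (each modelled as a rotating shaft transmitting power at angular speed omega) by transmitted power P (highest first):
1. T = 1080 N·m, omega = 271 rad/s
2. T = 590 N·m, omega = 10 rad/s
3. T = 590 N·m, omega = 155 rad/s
Model: a rotating shaft transmitting power at angular speed omega, so P = T·omega (SI units).
  Case 1: P = 1080 × 271 = 292700 W = 292.7 kW
  Case 2: P = 590 × 10 = 5900 W = 5.9 kW
  Case 3: P = 590 × 155 = 91450 W = 91.45 kW
Ordering: 292.7 kW (case 1) > 91.45 kW (case 3) > 5.9 kW (case 2)
Final answer: 1, 3, 2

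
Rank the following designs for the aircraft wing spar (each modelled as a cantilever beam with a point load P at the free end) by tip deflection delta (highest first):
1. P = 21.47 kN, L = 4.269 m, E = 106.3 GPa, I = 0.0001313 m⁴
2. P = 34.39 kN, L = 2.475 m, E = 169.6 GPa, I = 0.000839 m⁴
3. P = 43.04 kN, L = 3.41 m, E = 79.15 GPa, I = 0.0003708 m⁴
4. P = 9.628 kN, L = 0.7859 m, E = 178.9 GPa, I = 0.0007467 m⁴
Model: a cantilever beam with a point load P at the free end, so delta = (P·L^3) / (3·E·I) (SI units).
  Case 1: delta = (21470 × 4.269^3) / (3 × (1.063 × 10¹¹) × 0.0001313) = 0.03989 m = 39.89 mm
  Case 2: delta = (34390 × 2.475^3) / (3 × (1.696 × 10¹¹) × 0.000839) = 0.001221 m = 1.221 mm
  Case 3: delta = (43040 × 3.41^3) / (3 × (7.915 × 10¹⁰) × 0.0003708) = 0.01938 m = 19.38 mm
  Case 4: delta = (9628 × 0.7859^3) / (3 × (1.789 × 10¹¹) × 0.0007467) = 1.166 × 10⁻⁵ m = 0.01166 mm
Ordering: 39.89 mm (case 1) > 19.38 mm (case 3) > 1.221 mm (case 2) > 0.01166 mm (case 4)
Final answer: 1, 3, 2, 4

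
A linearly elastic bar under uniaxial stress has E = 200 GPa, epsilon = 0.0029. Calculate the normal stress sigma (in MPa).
Model: a linearly elastic bar under uniaxial stress, so sigma = E·epsilon.
Convert to SI units:
  E = 200 GPa = 2 × 10¹¹ Pa
Substitute:
  sigma = (2 × 10¹¹) × 0.0029
  sigma = 5.8 × 10⁸ Pa
Convert: sigma = 5.8 × 10⁸ Pa = 580 MPa
Final answer: sigma = 580 MPa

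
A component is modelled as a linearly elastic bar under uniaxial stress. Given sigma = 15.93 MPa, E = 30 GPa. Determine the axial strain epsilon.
Model: a linearly elastic bar under uniaxial stress, so epsilon = sigma / E.
Convert to SI units:
  sigma = 15.93 MPa = 1.593 × 10⁷ Pa
  E = 30 GPa = 3 × 10¹⁰ Pa
Substitute:
  epsilon = (1.593 × 10⁷) / (3 × 10¹⁰)
  epsilon = 0.000531
Final answer: epsilon = 0.000531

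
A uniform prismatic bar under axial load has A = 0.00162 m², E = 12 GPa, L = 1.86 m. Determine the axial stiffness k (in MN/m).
Model: a uniform prismatic bar under axial load, so k = (A·E) / L.
Convert to SI units:
  E = 12 GPa = 1.2 × 10¹⁰ Pa
Substitute:
  k = (0.00162 × (1.2 × 10¹⁰)) / 1.86
  k = 1.045 × 10⁷ N/m
Convert: k = 1.045 × 10⁷ N/m = 10.45 MN/m
Final answer: k = 10.45 MN/m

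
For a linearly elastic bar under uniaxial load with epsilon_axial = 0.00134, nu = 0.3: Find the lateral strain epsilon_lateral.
Model: a linearly elastic bar under uniaxial load, so epsilon_lateral = -nu·epsilon_axial.
Substitute:
  epsilon_lateral = -(0.3 × 0.00134)
  epsilon_lateral = -0.000402
Final answer: epsilon_lateral = -0.000402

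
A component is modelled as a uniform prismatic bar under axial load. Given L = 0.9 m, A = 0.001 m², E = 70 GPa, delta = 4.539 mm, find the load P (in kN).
Model: a uniform prismatic bar under axial load, so delta = (P·L) / (A·E).
Solve for P: P = (delta·A·E) / L.
Convert to SI units:
  E = 70 GPa = 7 × 10¹⁰ Pa
  delta = 4.539 mm = 0.004539 m
Substitute:
  P = (0.004539 × 0.001 × (7 × 10¹⁰)) / 0.9
  P = 353000 N
Convert: P = 353000 N = 353 kN
Final answer: P = 353 kN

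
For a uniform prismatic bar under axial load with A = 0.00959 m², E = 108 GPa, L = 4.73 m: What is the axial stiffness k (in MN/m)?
Model: a uniform prismatic bar under axial load, so k = (A·E) / L.
Convert to SI units:
  E = 108 GPa = 1.08 × 10¹¹ Pa
Substitute:
  k = (0.00959 × (1.08 × 10¹¹)) / 4.73
  k = 2.19 × 10⁸ N/m
Convert: k = 2.19 × 10⁸ N/m = 219 MN/m
Final answer: k = 219 MN/m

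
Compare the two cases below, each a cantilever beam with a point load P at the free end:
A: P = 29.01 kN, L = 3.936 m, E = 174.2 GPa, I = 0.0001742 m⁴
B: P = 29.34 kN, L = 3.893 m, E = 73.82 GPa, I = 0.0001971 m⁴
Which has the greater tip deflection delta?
Model: a cantilever beam with a point load P at the free end, so delta = (P·L^3) / (3·E·I) (SI units).
  A: delta = (29010 × 3.936^3) / (3 × (1.742 × 10¹¹) × 0.0001742) = 0.01943 m = 19.43 mm
  B: delta = (29340 × 3.893^3) / (3 × (7.382 × 10¹⁰) × 0.0001971) = 0.03966 m = 39.66 mm
39.66 mm > 19.43 mm, so B is larger.
Final answer: B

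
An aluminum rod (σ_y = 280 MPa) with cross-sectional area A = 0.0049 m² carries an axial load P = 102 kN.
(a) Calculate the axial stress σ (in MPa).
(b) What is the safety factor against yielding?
(a) Axial stress σ = P/A. Convert P = 102 kN = 102000 N.
  σ = 102000 / 0.0049 = 2.082 × 10⁷ Pa = 20.82 MPa
(b) Safety factor SF = σ_y/σ = 280 / 20.82 = 13.45
Final answer: (a) σ = 20.82 MPa, (b) SF = 13.45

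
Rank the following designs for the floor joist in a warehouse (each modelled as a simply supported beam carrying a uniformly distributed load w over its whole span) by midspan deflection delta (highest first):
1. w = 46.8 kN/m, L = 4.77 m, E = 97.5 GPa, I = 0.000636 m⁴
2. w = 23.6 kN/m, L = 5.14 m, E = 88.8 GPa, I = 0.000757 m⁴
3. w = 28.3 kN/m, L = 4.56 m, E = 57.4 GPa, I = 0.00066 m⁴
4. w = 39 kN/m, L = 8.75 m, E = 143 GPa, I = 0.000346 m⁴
Model: a simply supported beam carrying a uniformly distributed load w over its whole span, so delta = (5·w·L^4) / (384·E·I) (SI units).
  Case 1: delta = (5 × 46800 × 4.77^4) / (384 × (9.75 × 10¹⁰) × 0.000636) = 0.005087 m = 5.087 mm
  Case 2: delta = (5 × 23600 × 5.14^4) / (384 × (8.88 × 10¹⁰) × 0.000757) = 0.003191 m = 3.191 mm
  Case 3: delta = (5 × 28300 × 4.56^4) / (384 × (5.74 × 10¹⁰) × 0.00066) = 0.004206 m = 4.206 mm
  Case 4: delta = (5 × 39000 × 8.75^4) / (384 × (1.43 × 10¹¹) × 0.000346) = 0.06016 m = 60.16 mm
Ordering: 60.16 mm (case 4) > 5.087 mm (case 1) > 4.206 mm (case 3) > 3.191 mm (case 2)
Final answer: 4, 1, 3, 2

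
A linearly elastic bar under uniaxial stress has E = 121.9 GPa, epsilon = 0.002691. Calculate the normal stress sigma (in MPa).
Model: a linearly elastic bar under uniaxial stress, so sigma = E·epsilon.
Convert to SI units:
  E = 121.9 GPa = 1.219 × 10¹¹ Pa
Substitute:
  sigma = (1.219 × 10¹¹) × 0.002691
  sigma = 3.28 × 10⁸ Pa
Convert: sigma = 3.28 × 10⁸ Pa = 328 MPa
Final answer: sigma = 328 MPa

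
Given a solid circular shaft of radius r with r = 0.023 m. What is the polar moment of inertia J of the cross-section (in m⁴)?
Model: a solid circular shaft of radius r, so J = (π·r^4) / 2.
Substitute:
  J = (π × 0.023^4) / 2
  J = 4.396 × 10⁻⁷ m⁴
Final answer: J = 4.396 × 10⁻⁷ m⁴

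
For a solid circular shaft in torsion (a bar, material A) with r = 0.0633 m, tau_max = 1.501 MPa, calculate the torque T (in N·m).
Model: a solid circular shaft in torsion, so tau_max = (2·T) / (π·r^3).
Solve for T: T = (π·tau_max·r^3) / 2.
Convert to SI units:
  tau_max = 1.501 MPa = 1.501 × 10⁶ Pa
Substitute:
  T = (π × (1.501 × 10⁶) × 0.0633^3) / 2
  T = 598 N·m
Final answer: T = 598 N·m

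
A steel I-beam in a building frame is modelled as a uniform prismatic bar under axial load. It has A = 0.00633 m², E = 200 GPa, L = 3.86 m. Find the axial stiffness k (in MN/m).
Model: a uniform prismatic bar under axial load, so k = (A·E) / L.
Convert to SI units:
  E = 200 GPa = 2 × 10¹¹ Pa
Substitute:
  k = (0.00633 × (2 × 10¹¹)) / 3.86
  k = 3.28 × 10⁸ N/m
Convert: k = 3.28 × 10⁸ N/m = 328 MN/m
Final answer: k = 328 MN/m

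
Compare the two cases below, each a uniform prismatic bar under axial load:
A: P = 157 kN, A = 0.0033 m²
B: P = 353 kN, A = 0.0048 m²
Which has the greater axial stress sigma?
Model: a uniform prismatic bar under axial load, so sigma = P / A (SI units).
  A: sigma = 157000 / 0.0033 = 4.758 × 10⁷ Pa = 47.58 MPa
  B: sigma = 353000 / 0.0048 = 7.354 × 10⁷ Pa = 73.54 MPa
73.54 MPa > 47.58 MPa, so B is larger.
Final answer: B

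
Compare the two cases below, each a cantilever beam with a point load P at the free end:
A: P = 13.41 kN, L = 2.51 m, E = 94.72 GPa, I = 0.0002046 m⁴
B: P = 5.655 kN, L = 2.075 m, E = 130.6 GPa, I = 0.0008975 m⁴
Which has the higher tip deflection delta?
Model: a cantilever beam with a point load P at the free end, so delta = (P·L^3) / (3·E·I) (SI units).
  A: delta = (13410 × 2.51^3) / (3 × (9.472 × 10¹⁰) × 0.0002046) = 0.003647 m = 3.647 mm
  B: delta = (5655 × 2.075^3) / (3 × (1.306 × 10¹¹) × 0.0008975) = 0.0001437 m = 0.1437 mm
3.647 mm > 0.1437 mm, so A is larger.
Final answer: A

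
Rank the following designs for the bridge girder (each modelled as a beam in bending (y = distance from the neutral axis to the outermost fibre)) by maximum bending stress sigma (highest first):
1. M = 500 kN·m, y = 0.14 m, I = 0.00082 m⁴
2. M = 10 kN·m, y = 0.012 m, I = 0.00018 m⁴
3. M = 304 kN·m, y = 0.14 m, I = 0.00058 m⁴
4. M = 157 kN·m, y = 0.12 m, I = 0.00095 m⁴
Model: a beam in bending (y = distance from the neutral axis to the outermost fibre), so sigma = (M·y) / I (SI units).
  Case 1: sigma = (500000 × 0.14) / 0.00082 = 8.537 × 10⁷ Pa = 85.37 MPa
  Case 2: sigma = (10000 × 0.012) / 0.00018 = 666700 Pa = 0.6667 MPa
  Case 3: sigma = (304000 × 0.14) / 0.00058 = 7.338 × 10⁷ Pa = 73.38 MPa
  Case 4: sigma = (157000 × 0.12) / 0.00095 = 1.983 × 10⁷ Pa = 19.83 MPa
Ordering: 85.37 MPa (case 1) > 73.38 MPa (case 3) > 19.83 MPa (case 4) > 0.6667 MPa (case 2)
Final answer: 1, 3, 4, 2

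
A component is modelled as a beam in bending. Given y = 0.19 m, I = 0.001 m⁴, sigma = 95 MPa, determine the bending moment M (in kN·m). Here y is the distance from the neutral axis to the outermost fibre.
Model: a beam in bending, so sigma = (M·y) / I.
Solve for M: M = (sigma·I) / y.
Convert to SI units:
  sigma = 95 MPa = 9.5 × 10⁷ Pa
Substitute:
  M = ((9.5 × 10⁷) × 0.001) / 0.19
  M = 500000 N·m
Convert: M = 500000 N·m = 500 kN·m
Final answer: M = 500 kN·m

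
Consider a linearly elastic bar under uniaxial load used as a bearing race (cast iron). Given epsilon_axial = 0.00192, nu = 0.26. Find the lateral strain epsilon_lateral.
Model: a linearly elastic bar under uniaxial load, so epsilon_lateral = -nu·epsilon_axial.
Substitute:
  epsilon_lateral = -(0.26 × 0.00192)
  epsilon_lateral = -0.0004992
Final answer: epsilon_lateral = -0.0004992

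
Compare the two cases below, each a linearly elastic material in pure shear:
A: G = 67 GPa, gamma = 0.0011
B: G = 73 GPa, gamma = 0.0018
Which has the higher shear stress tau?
Model: a linearly elastic material in pure shear, so tau = G·gamma (SI units).
  A: tau = (6.7 × 10¹⁰) × 0.0011 = 7.37 × 10⁷ Pa = 73.7 MPa
  B: tau = (7.3 × 10¹⁰) × 0.0018 = 1.314 × 10⁸ Pa = 131.4 MPa
131.4 MPa > 73.7 MPa, so B is larger.
Final answer: B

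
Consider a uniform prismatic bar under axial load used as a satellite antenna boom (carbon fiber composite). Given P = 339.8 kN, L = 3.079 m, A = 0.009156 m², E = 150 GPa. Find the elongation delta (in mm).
Model: a uniform prismatic bar under axial load, so delta = (P·L) / (A·E).
Convert to SI units:
  P = 339.8 kN = 339800 N
  E = 150 GPa = 1.5 × 10¹¹ Pa
Substitute:
  delta = (339800 × 3.079) / (0.009156 × (1.5 × 10¹¹))
  delta = 0.0007618 m
Convert: delta = 0.0007618 m = 0.7618 mm
Final answer: delta = 0.7618 mm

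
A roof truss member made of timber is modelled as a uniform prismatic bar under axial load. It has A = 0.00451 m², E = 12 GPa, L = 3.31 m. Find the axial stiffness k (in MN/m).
Model: a uniform prismatic bar under axial load, so k = (A·E) / L.
Convert to SI units:
  E = 12 GPa = 1.2 × 10¹⁰ Pa
Substitute:
  k = (0.00451 × (1.2 × 10¹⁰)) / 3.31
  k = 1.635 × 10⁷ N/m
Convert: k = 1.635 × 10⁷ N/m = 16.35 MN/m
Final answer: k = 16.35 MN/m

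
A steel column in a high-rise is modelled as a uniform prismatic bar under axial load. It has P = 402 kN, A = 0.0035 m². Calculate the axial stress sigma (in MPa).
Model: a uniform prismatic bar under axial load, so sigma = P / A.
Convert to SI units:
  P = 402 kN = 402000 N
Substitute:
  sigma = 402000 / 0.0035
  sigma = 1.149 × 10⁸ Pa
Convert: sigma = 1.149 × 10⁸ Pa = 114.9 MPa
Final answer: sigma = 114.9 MPa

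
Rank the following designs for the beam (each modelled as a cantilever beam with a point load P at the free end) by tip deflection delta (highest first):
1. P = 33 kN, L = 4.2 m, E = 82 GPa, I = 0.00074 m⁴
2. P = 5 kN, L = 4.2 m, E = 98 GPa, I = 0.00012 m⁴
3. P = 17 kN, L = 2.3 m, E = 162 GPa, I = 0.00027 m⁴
Model: a cantilever beam with a point load P at the free end, so delta = (P·L^3) / (3·E·I) (SI units).
  Case 1: delta = (33000 × 4.2^3) / (3 × (8.2 × 10¹⁰) × 0.00074) = 0.01343 m = 13.43 mm
  Case 2: delta = (5000 × 4.2^3) / (3 × (9.8 × 10¹⁰) × 0.00012) = 0.0105 m = 10.5 mm
  Case 3: delta = (17000 × 2.3^3) / (3 × (1.62 × 10¹¹) × 0.00027) = 0.001576 m = 1.576 mm
Ordering: 13.43 mm (case 1) > 10.5 mm (case 2) > 1.576 mm (case 3)
Final answer: 1, 2, 3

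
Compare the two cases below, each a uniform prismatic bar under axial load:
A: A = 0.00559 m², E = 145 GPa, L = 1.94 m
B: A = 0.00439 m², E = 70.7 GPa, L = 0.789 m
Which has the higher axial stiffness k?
Model: a uniform prismatic bar under axial load, so k = (A·E) / L (SI units).
  A: k = (0.00559 × (1.45 × 10¹¹)) / 1.94 = 4.178 × 10⁸ N/m = 417.8 MN/m
  B: k = (0.00439 × (7.07 × 10¹⁰)) / 0.789 = 3.934 × 10⁸ N/m = 393.4 MN/m
417.8 MN/m > 393.4 MN/m, so A is larger.
Final answer: A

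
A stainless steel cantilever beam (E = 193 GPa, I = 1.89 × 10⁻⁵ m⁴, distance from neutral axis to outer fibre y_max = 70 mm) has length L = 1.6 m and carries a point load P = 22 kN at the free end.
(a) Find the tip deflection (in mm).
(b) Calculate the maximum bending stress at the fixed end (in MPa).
(a) Tip deflection of a cantilever with an end point load: δ = P·L^3 / (3·E·I). Convert P = 22 kN = 22000 N, E = 193 GPa = 1.93 × 10¹¹ Pa.
  δ = (22000 × 1.6^3) / (3 × (1.93 × 10¹¹) × (1.89 × 10⁻⁵)) = 0.008235 m = 8.235 mm
(b) Maximum bending moment at the fixed end: M = P·L = 22000 × 1.6 = 35200 N·m. Convert y_max = 70 mm = 0.07 m.
  σ = M·y_max / I = (35200 × 0.07) / (1.89 × 10⁻⁵) = 1.304 × 10⁸ Pa = 130.4 MPa
Final answer: (a) δ = 8.235 mm, (b) σ = 130.4 MPa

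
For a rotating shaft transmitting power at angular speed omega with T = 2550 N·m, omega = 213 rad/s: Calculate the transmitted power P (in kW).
Model: a rotating shaft transmitting power at angular speed omega, so P = T·omega.
Substitute:
  P = 2550 × 213
  P = 543200 W
Convert: P = 543200 W = 543.2 kW
Final answer: P = 543.2 kW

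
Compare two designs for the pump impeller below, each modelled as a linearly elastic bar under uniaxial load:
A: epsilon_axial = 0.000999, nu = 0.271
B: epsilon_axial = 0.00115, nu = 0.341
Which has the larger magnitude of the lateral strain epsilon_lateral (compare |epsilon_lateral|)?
Model: a linearly elastic bar under uniaxial load, so epsilon_lateral = -nu·epsilon_axial (SI units).
  A: epsilon_lateral = -(0.271 × 0.000999) = -0.0002707
  B: epsilon_lateral = -(0.341 × 0.00115) = -0.0003922
|epsilon_lateral|: A = 0.0002707, B = 0.0003922, so B is larger in magnitude.
Final answer: B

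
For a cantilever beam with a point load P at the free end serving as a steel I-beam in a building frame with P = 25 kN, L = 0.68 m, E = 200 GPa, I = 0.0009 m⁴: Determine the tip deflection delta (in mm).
Model: a cantilever beam with a point load P at the free end, so delta = (P·L^3) / (3·E·I).
Convert to SI units:
  P = 25 kN = 25000 N
  E = 200 GPa = 2 × 10¹¹ Pa
Substitute:
  delta = (25000 × 0.68^3) / (3 × (2 × 10¹¹) × 0.0009)
  delta = 1.456 × 10⁻⁵ m
Convert: delta = 1.456 × 10⁻⁵ m = 0.01456 mm
Final answer: delta = 0.01456 mm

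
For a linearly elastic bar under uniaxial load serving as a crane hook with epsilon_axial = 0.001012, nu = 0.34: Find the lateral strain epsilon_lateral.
Model: a linearly elastic bar under uniaxial load, so epsilon_lateral = -nu·epsilon_axial.
Substitute:
  epsilon_lateral = -(0.34 × 0.001012)
  epsilon_lateral = -0.0003441
Final answer: epsilon_lateral = -0.0003441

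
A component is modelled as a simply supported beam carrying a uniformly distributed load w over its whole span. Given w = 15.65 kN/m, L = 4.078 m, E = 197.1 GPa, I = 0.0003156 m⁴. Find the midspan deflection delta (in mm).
Model: a simply supported beam carrying a uniformly distributed load w over its whole span, so delta = (5·w·L^4) / (384·E·I).
Convert to SI units:
  w = 15.65 kN/m = 15650 N/m
  E = 197.1 GPa = 1.971 × 10¹¹ Pa
Substitute:
  delta = (5 × 15650 × 4.078^4) / (384 × (1.971 × 10¹¹) × 0.0003156)
  delta = 0.000906 m
Convert: delta = 0.000906 m = 0.906 mm
Final answer: delta = 0.906 mm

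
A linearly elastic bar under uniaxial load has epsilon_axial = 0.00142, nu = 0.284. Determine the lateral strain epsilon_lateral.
Model: a linearly elastic bar under uniaxial load, so epsilon_lateral = -nu·epsilon_axial.
Substitute:
  epsilon_lateral = -(0.284 × 0.00142)
  epsilon_lateral = -0.0004033
Final answer: epsilon_lateral = -0.0004033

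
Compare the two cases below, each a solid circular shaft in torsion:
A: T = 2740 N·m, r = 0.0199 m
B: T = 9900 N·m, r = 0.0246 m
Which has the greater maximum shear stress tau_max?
Model: a solid circular shaft in torsion, so tau_max = (2·T) / (π·r^3) (SI units).
  A: tau_max = (2 × 2740) / (π × 0.0199^3) = 2.213 × 10⁸ Pa = 221.3 MPa
  B: tau_max = (2 × 9900) / (π × 0.0246^3) = 4.234 × 10⁸ Pa = 423.4 MPa
423.4 MPa > 221.3 MPa, so B is larger.
Final answer: B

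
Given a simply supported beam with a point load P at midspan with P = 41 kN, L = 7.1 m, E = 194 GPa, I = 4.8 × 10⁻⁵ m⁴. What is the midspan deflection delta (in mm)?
Model: a simply supported beam with a point load P at midspan, so delta = (P·L^3) / (48·E·I).
Convert to SI units:
  P = 41 kN = 41000 N
  E = 194 GPa = 1.94 × 10¹¹ Pa
Substitute:
  delta = (41000 × 7.1^3) / (48 × (1.94 × 10¹¹) × (4.8 × 10⁻⁵))
  delta = 0.03283 m
Convert: delta = 0.03283 m = 32.83 mm
Final answer: delta = 32.83 mm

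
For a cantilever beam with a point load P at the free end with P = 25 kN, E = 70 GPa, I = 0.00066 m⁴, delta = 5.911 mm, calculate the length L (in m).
Model: a cantilever beam with a point load P at the free end, so delta = (P·L^3) / (3·E·I).
Solve for L: L = ((3·delta·E·I) / P)^(1/3).
Convert to SI units:
  P = 25 kN = 25000 N
  E = 70 GPa = 7 × 10¹⁰ Pa
  delta = 5.911 mm = 0.005911 m
Substitute:
  L = ((3 × 0.005911 × (7 × 10¹⁰) × 0.00066) / 25000)^(1/3)
  L = 3.2 m
Final answer: L = 3.2 m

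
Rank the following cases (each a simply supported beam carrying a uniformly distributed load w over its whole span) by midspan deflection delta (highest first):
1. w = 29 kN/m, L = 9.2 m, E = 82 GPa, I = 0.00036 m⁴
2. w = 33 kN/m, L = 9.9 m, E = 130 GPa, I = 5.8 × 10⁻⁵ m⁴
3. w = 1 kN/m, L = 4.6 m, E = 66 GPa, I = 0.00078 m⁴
Model: a simply supported beam carrying a uniformly distributed load w over its whole span, so delta = (5·w·L^4) / (384·E·I) (SI units).
  Case 1: delta = (5 × 29000 × 9.2^4) / (384 × (8.2 × 10¹⁰) × 0.00036) = 0.09164 m = 91.64 mm
  Case 2: delta = (5 × 33000 × 9.9^4) / (384 × (1.3 × 10¹¹) × (5.8 × 10⁻⁵)) = 0.5474 m = 547.4 mm
  Case 3: delta = (5 × 1000 × 4.6^4) / (384 × (6.6 × 10¹⁰) × 0.00078) = 0.0001132 m = 0.1132 mm
Ordering: 547.4 mm (case 2) > 91.64 mm (case 1) > 0.1132 mm (case 3)
Final answer: 2, 1, 3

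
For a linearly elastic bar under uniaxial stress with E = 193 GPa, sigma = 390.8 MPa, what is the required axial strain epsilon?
Model: a linearly elastic bar under uniaxial stress, so sigma = E·epsilon.
Solve for epsilon: epsilon = sigma / E.
Convert to SI units:
  E = 193 GPa = 1.93 × 10¹¹ Pa
  sigma = 390.8 MPa = 3.908 × 10⁸ Pa
Substitute:
  epsilon = (3.908 × 10⁸) / (1.93 × 10¹¹)
  epsilon = 0.002025
Final answer: epsilon = 0.002025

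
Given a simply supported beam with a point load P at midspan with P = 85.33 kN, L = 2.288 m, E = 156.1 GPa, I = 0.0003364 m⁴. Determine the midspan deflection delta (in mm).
Model: a simply supported beam with a point load P at midspan, so delta = (P·L^3) / (48·E·I).
Convert to SI units:
  P = 85.33 kN = 85330 N
  E = 156.1 GPa = 1.561 × 10¹¹ Pa
Substitute:
  delta = (85330 × 2.288^3) / (48 × (1.561 × 10¹¹) × 0.0003364)
  delta = 0.0004055 m
Convert: delta = 0.0004055 m = 0.4055 mm
Final answer: delta = 0.4055 mm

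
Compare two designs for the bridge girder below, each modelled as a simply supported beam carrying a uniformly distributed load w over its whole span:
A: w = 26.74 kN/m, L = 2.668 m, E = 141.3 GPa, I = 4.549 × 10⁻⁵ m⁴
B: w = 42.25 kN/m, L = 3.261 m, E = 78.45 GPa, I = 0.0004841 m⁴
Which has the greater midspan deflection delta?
Model: a simply supported beam carrying a uniformly distributed load w over its whole span, so delta = (5·w·L^4) / (384·E·I) (SI units).
  A: delta = (5 × 26740 × 2.668^4) / (384 × (1.413 × 10¹¹) × (4.549 × 10⁻⁵)) = 0.002745 m = 2.745 mm
  B: delta = (5 × 42250 × 3.261^4) / (384 × (7.845 × 10¹⁰) × 0.0004841) = 0.001638 m = 1.638 mm
2.745 mm > 1.638 mm, so A is larger.
Final answer: A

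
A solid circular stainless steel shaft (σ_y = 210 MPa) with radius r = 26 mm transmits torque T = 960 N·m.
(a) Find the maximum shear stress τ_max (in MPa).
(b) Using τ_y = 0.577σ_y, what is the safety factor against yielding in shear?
(a) For a solid circular shaft, τ_max = T·r/J with J = π·r^4/2, i.e. τ_max = 2·T / (π·r^3). Convert r = 26 mm = 0.026 m.
  τ_max = (2 × 960) / (π × 0.026^3) = 3.477 × 10⁷ Pa = 34.77 MPa
(b) τ_y = 0.577 × 210 = 121.17 MPa
  SF = τ_y/τ_max = 121.17 / 34.77 = 3.485
Final answer: (a) τ_max = 34.77 MPa, (b) SF = 3.485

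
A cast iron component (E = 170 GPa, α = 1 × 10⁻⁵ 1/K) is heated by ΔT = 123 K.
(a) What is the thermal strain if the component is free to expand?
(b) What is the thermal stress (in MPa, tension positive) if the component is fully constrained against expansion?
(a) Free thermal strain ε_th = α·ΔT = (1 × 10⁻⁵) × 123 = 0.00123
(b) Fully constrained, the expansion is suppressed, so σ = -E·α·ΔT. Convert E = 170 GPa = 1.7 × 10¹¹ Pa.
  σ = -(1.7 × 10¹¹) × (1 × 10⁻⁵) × 123 = -2.091 × 10⁸ Pa = -209.1 MPa (compressive)
Final answer: (a) ε_th = 0.00123, (b) σ = -209.1 MPa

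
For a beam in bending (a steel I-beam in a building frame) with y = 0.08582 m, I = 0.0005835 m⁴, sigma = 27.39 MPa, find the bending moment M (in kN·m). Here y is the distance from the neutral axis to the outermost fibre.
Model: a beam in bending, so sigma = (M·y) / I.
Solve for M: M = (sigma·I) / y.
Convert to SI units:
  sigma = 27.39 MPa = 2.739 × 10⁷ Pa
Substitute:
  M = ((2.739 × 10⁷) × 0.0005835) / 0.08582
  M = 186200 N·m
Convert: M = 186200 N·m = 186.2 kN·m
Final answer: M = 186.2 kN·m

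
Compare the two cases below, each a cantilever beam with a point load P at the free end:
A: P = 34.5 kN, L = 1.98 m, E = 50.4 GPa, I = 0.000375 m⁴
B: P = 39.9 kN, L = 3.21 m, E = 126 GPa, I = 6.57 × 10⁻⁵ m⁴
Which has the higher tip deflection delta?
Model: a cantilever beam with a point load P at the free end, so delta = (P·L^3) / (3·E·I) (SI units).
  A: delta = (34500 × 1.98^3) / (3 × (5.04 × 10¹⁰) × 0.000375) = 0.004723 m = 4.723 mm
  B: delta = (39900 × 3.21^3) / (3 × (1.26 × 10¹¹) × (6.57 × 10⁻⁵)) = 0.05314 m = 53.14 mm
53.14 mm > 4.723 mm, so B is larger.
Final answer: B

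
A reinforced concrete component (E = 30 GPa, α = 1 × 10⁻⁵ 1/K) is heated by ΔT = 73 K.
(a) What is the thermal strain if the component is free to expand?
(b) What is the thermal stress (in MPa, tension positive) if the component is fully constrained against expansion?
(a) Free thermal strain ε_th = α·ΔT = (1 × 10⁻⁵) × 73 = 0.00073
(b) Fully constrained, the expansion is suppressed, so σ = -E·α·ΔT. Convert E = 30 GPa = 3 × 10¹⁰ Pa.
  σ = -(3 × 10¹⁰) × (1 × 10⁻⁵) × 73 = -2.19 × 10⁷ Pa = -21.9 MPa (compressive)
Final answer: (a) ε_th = 0.00073, (b) σ = -21.9 MPa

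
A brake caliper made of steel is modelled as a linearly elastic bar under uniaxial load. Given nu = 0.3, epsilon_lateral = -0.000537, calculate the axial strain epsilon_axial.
Model: a linearly elastic bar under uniaxial load, so epsilon_lateral = -nu·epsilon_axial.
Solve for epsilon_axial: epsilon_axial = -epsilon_lateral / nu.
Substitute:
  epsilon_axial = -(-0.000537) / 0.3
  epsilon_axial = 0.00179
Final answer: epsilon_axial = 0.00179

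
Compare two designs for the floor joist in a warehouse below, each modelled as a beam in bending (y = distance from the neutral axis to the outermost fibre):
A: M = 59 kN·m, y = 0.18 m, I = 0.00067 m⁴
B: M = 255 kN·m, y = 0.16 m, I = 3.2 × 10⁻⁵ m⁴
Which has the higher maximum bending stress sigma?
Model: a beam in bending (y = distance from the neutral axis to the outermost fibre), so sigma = (M·y) / I (SI units).
  A: sigma = (59000 × 0.18) / 0.00067 = 1.585 × 10⁷ Pa = 15.85 MPa
  B: sigma = (255000 × 0.16) / (3.2 × 10⁻⁵) = 1.275 × 10⁹ Pa = 1275 MPa
1275 MPa > 15.85 MPa, so B is larger.
Final answer: B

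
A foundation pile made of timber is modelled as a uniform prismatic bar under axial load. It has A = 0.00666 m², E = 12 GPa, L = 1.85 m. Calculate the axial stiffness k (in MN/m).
Model: a uniform prismatic bar under axial load, so k = (A·E) / L.
Convert to SI units:
  E = 12 GPa = 1.2 × 10¹⁰ Pa
Substitute:
  k = (0.00666 × (1.2 × 10¹⁰)) / 1.85
  k = 4.32 × 10⁷ N/m
Convert: k = 4.32 × 10⁷ N/m = 43.2 MN/m
Final answer: k = 43.2 MN/m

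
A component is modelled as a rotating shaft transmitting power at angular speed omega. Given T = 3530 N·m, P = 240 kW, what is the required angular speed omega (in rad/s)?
Model: a rotating shaft transmitting power at angular speed omega, so P = T·omega.
Solve for omega: omega = P / T.
Convert to SI units:
  P = 240 kW = 240000 W
Substitute:
  omega = 240000 / 3530
  omega = 67.99 rad/s
Final answer: omega = 67.99 rad/s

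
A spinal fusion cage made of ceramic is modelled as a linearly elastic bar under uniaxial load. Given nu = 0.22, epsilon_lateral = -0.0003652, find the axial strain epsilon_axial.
Model: a linearly elastic bar under uniaxial load, so epsilon_lateral = -nu·epsilon_axial.
Solve for epsilon_axial: epsilon_axial = -epsilon_lateral / nu.
Substitute:
  epsilon_axial = -(-0.0003652) / 0.22
  epsilon_axial = 0.00166
Final answer: epsilon_axial = 0.00166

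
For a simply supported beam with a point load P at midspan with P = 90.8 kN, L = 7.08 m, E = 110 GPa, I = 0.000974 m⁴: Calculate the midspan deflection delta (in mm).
Model: a simply supported beam with a point load P at midspan, so delta = (P·L^3) / (48·E·I).
Convert to SI units:
  P = 90.8 kN = 90800 N
  E = 110 GPa = 1.1 × 10¹¹ Pa
Substitute:
  delta = (90800 × 7.08^3) / (48 × (1.1 × 10¹¹) × 0.000974)
  delta = 0.006266 m
Convert: delta = 0.006266 m = 6.266 mm
Final answer: delta = 6.266 mm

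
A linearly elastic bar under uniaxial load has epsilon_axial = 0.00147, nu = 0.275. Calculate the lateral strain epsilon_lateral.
Model: a linearly elastic bar under uniaxial load, so epsilon_lateral = -nu·epsilon_axial.
Substitute:
  epsilon_lateral = -(0.275 × 0.00147)
  epsilon_lateral = -0.0004043
Final answer: epsilon_lateral = -0.0004043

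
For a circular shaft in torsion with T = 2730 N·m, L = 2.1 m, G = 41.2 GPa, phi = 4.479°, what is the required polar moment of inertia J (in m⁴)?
Model: a circular shaft in torsion, so phi = (T·L) / (G·J).
Solve for J: J = (T·L) / (phi·G).
Convert to SI units:
  G = 41.2 GPa = 4.12 × 10¹⁰ Pa
  phi = 4.479° = 0.07817 rad
Substitute:
  J = (2730 × 2.1) / (0.07817 × (4.12 × 10¹⁰))
  J = 1.78 × 10⁻⁶ m⁴
Final answer: J = 1.78 × 10⁻⁶ m⁴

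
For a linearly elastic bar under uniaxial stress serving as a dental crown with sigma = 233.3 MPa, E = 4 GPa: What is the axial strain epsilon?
Model: a linearly elastic bar under uniaxial stress, so epsilon = sigma / E.
Convert to SI units:
  sigma = 233.3 MPa = 2.333 × 10⁸ Pa
  E = 4 GPa = 4 × 10⁹ Pa
Substitute:
  epsilon = (2.333 × 10⁸) / (4 × 10⁹)
  epsilon = 0.05833
Final answer: epsilon = 0.05833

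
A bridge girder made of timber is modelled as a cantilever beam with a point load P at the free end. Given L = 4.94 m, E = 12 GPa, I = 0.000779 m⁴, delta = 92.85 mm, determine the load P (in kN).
Model: a cantilever beam with a point load P at the free end, so delta = (P·L^3) / (3·E·I).
Solve for P: P = (3·delta·E·I) / L^3.
Convert to SI units:
  E = 12 GPa = 1.2 × 10¹⁰ Pa
  delta = 92.85 mm = 0.09285 m
Substitute:
  P = (3 × 0.09285 × (1.2 × 10¹⁰) × 0.000779) / 4.94^3
  P = 21600 N
Convert: P = 21600 N = 21.6 kN
Final answer: P = 21.6 kN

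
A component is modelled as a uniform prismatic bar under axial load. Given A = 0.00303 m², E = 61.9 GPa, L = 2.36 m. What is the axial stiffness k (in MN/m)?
Model: a uniform prismatic bar under axial load, so k = (A·E) / L.
Convert to SI units:
  E = 61.9 GPa = 6.19 × 10¹⁰ Pa
Substitute:
  k = (0.00303 × (6.19 × 10¹⁰)) / 2.36
  k = 7.947 × 10⁷ N/m
Convert: k = 7.947 × 10⁷ N/m = 79.47 MN/m
Final answer: k = 79.47 MN/m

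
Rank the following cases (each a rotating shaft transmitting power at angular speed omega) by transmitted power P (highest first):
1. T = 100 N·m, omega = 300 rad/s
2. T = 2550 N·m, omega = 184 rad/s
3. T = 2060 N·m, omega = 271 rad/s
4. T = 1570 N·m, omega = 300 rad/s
Model: a rotating shaft transmitting power at angular speed omega, so P = T·omega (SI units).
  Case 1: P = 100 × 300 = 30000 W = 30 kW
  Case 2: P = 2550 × 184 = 469200 W = 469.2 kW
  Case 3: P = 2060 × 271 = 558300 W = 558.3 kW
  Case 4: P = 1570 × 300 = 471000 W = 471 kW
Ordering: 558.3 kW (case 3) > 471 kW (case 4) > 469.2 kW (case 2) > 30 kW (case 1)
Final answer: 3, 4, 2, 1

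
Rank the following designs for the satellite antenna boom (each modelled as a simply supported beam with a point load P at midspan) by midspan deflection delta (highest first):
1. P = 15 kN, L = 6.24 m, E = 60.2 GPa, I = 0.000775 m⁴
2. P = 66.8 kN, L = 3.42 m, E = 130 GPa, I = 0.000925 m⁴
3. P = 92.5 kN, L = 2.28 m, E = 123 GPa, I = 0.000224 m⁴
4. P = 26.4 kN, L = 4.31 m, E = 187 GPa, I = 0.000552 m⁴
Model: a simply supported beam with a point load P at midspan, so delta = (P·L^3) / (48·E·I) (SI units).
  Case 1: delta = (15000 × 6.24^3) / (48 × (6.02 × 10¹⁰) × 0.000775) = 0.001627 m = 1.627 mm
  Case 2: delta = (66800 × 3.42^3) / (48 × (1.3 × 10¹¹) × 0.000925) = 0.0004629 m = 0.4629 mm
  Case 3: delta = (92500 × 2.28^3) / (48 × (1.23 × 10¹¹) × 0.000224) = 0.000829 m = 0.829 mm
  Case 4: delta = (26400 × 4.31^3) / (48 × (1.87 × 10¹¹) × 0.000552) = 0.0004266 m = 0.4266 mm
Ordering: 1.627 mm (case 1) > 0.829 mm (case 3) > 0.4629 mm (case 2) > 0.4266 mm (case 4)
Final answer: 1, 3, 2, 4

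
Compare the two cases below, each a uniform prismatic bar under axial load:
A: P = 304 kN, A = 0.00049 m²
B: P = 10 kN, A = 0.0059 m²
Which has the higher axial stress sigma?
Model: a uniform prismatic bar under axial load, so sigma = P / A (SI units).
  A: sigma = 304000 / 0.00049 = 6.204 × 10⁸ Pa = 620.4 MPa
  B: sigma = 10000 / 0.0059 = 1.695 × 10⁶ Pa = 1.695 MPa
620.4 MPa > 1.695 MPa, so A is larger.
Final answer: A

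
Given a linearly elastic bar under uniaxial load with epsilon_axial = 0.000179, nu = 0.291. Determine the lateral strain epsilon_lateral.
Model: a linearly elastic bar under uniaxial load, so epsilon_lateral = -nu·epsilon_axial.
Substitute:
  epsilon_lateral = -(0.291 × 0.000179)
  epsilon_lateral = -5.209 × 10⁻⁵
Final answer: epsilon_lateral = -5.209 × 10⁻⁵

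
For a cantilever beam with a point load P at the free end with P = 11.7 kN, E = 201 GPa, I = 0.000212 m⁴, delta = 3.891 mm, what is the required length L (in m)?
Model: a cantilever beam with a point load P at the free end, so delta = (P·L^3) / (3·E·I).
Solve for L: L = ((3·delta·E·I) / P)^(1/3).
Convert to SI units:
  P = 11.7 kN = 11700 N
  E = 201 GPa = 2.01 × 10¹¹ Pa
  delta = 3.891 mm = 0.003891 m
Substitute:
  L = ((3 × 0.003891 × (2.01 × 10¹¹) × 0.000212) / 11700)^(1/3)
  L = 3.49 m
Final answer: L = 3.49 m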